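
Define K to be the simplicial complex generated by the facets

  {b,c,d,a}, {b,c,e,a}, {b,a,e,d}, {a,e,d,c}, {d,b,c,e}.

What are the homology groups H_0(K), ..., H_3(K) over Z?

Take the total order a < b < c < d < e on the vertex set. Then K (dimension 3) consists of the simplices:

  0-simplices (5): a, b, c, d, e
  1-simplices (10): ab, ac, ad, ae, bc, bd, be, cd, ce, de
  2-simplices (10): abc, abd, abe, acd, ace, ade, bcd, bce, bde, cde
  3-simplices (5): abcd, abce, abde, acde, bcde

Hence C_0 ≅ Z^5, C_1 ≅ Z^10, C_2 ≅ Z^10, C_3 ≅ Z^5.

The boundary map ∂_1: C_1 → C_0 is given by ∂[p,q] = [q] − [p]. For instance
  ∂de = e − d.
The resulting 5×10 matrix has rank 4, and its Smith normal form has invariant factors (1,1,1,1).

∂_2: C_2 → C_1 acts by ∂[p,q,r] = [q,r] − [p,r] + [p,q]. For instance
  ∂bcd = cd − bd + bc,
  ∂abc = bc − ac + ab.
As a 10×10 matrix over Z this has rank 6, with invariant factors (1,1,1,1,1,1).

∂_3: C_3 → C_2 sends each 3-simplex σ to the alternating sum Σ_i (−1)^i (σ with its i-th vertex removed). For instance
  ∂abce = bce − ace + abe − abc,
  ∂abde = bde − ade + abe − abd.
The 10×5 boundary matrix has rank 4 and Smith normal form diag(1,1,1,1).

Computing H_k = (kernel of ∂_k) / (image of ∂_{k+1}):

  H_0: rank C_0 − rank ∂_1 = 5 − 4 = 1, and the invariant factors of ∂_1 are all 1, so H_0 ≅ Z.
  H_1: rank ker ∂_1 − rank ∂_2 = (10 − 4) − 6 = 0, and the invariant factors of ∂_2 are all 1, so H_1 ≅ 0.
  H_2: rank ker ∂_2 − rank ∂_3 = (10 − 6) − 4 = 0, and the invariant factors of ∂_3 are all 1, so H_2 ≅ 0.
  H_3: rank ker ∂_3 − rank ∂_4 = (5 − 4) − 0 = 1, and there is no ∂_4, so H_3 ≅ Z.

H_0 ≅ Z,  H_1 = 0,  H_2 = 0,  H_3 ≅ Z.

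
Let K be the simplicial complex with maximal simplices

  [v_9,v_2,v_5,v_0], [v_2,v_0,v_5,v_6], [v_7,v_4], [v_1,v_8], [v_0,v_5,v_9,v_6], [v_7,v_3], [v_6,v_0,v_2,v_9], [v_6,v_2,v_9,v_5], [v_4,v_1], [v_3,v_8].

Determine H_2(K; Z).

H_2 = 0.

Order the vertices as v_0 < v_1 < v_2 < v_3 < v_4 < v_5 < v_6 < v_7 < v_8 < v_9. Listing each simplex with vertices in this order, K has dimension 3 with simplices:

  0-simplices (10): [v_0], [v_1], [v_2], [v_3], [v_4], [v_5], [v_6], [v_7], [v_8], [v_9]
  1-simplices (15): (15 of them)
  2-simplices (10): [v_0,v_2,v_5], [v_0,v_2,v_6], [v_0,v_2,v_9], [v_0,v_5,v_6], [v_0,v_5,v_9], [v_0,v_6,v_9], [v_2,v_5,v_6], [v_2,v_5,v_9], [v_2,v_6,v_9], [v_5,v_6,v_9]
  3-simplices (5): [v_0,v_2,v_5,v_6], [v_0,v_2,v_5,v_9], [v_0,v_2,v_6,v_9], [v_0,v_5,v_6,v_9], [v_2,v_5,v_6,v_9]

Hence C_0 ≅ Z^10, C_1 ≅ Z^15, C_2 ≅ Z^10, C_3 ≅ Z^5.

The boundary map ∂_1: C_1 → C_0 maps an edge to its endpoints' difference, ∂[p,q] = q − p.
As a 10×15 matrix over Z this has rank 8, with invariant factors (1,1,1,1,1,1,1,1).

Boundary ∂_2: C_2 → C_1 maps a triangle to the signed sum of its edges. For instance
  ∂[v_5,v_6,v_9] = [v_6,v_9] − [v_5,v_9] + [v_5,v_6],
  ∂[v_0,v_6,v_9] = [v_6,v_9] − [v_0,v_9] + [v_0,v_6].
The resulting 15×10 matrix has rank 6, and its Smith normal form has invariant factors (1,1,1,1,1,1).

Boundary ∂_3: C_3 → C_2 sends each 3-simplex σ to the alternating sum Σ_i (−1)^i (σ with its i-th vertex removed). For instance
  ∂[v_0,v_5,v_6,v_9] = [v_5,v_6,v_9] − [v_0,v_6,v_9] + [v_0,v_5,v_9] − [v_0,v_5,v_6],
  ∂[v_0,v_2,v_5,v_9] = [v_2,v_5,v_9] − [v_0,v_5,v_9] + [v_0,v_2,v_9] − [v_0,v_2,v_5].
As a 10×5 matrix over Z this has rank 4, with invariant factors (1,1,1,1).

Now H_k = ker ∂_k / im ∂_{k+1}, so:

  H_2: rank ker ∂_2 − rank ∂_3 = (10 − 6) − 4 = 0, and the invariant factors of ∂_3 are all 1, so H_2 ≅ 0.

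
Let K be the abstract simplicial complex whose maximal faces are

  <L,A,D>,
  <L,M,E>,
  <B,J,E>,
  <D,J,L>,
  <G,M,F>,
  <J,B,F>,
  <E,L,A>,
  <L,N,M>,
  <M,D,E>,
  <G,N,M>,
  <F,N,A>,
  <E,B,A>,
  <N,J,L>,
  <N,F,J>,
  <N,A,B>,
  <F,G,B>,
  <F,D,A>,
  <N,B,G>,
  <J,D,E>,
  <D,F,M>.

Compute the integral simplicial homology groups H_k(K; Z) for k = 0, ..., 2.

H_0 = Z,  H_1 = Z ⊕ Z/2Z,  H_2 = 0.

Order the vertices as A < B < D < E < F < G < J < L < M < N. Listing each simplex with vertices in this order, K has dimension 2 with simplices:

  0-simplices (10): A, B, D, E, F, G, J, L, M, N
  1-simplices (30): AB, AD, AE, AF, AL, AN, BE, BF, BG, BJ, BN, DE, DF, DJ, DL, DM, EJ, EL, EM, FG, FJ, FM, FN, GM, GN, JL, JN, LM, LN, MN
  2-simplices (20): ABE, ABN, ADF, ADL, AEL, AFN, BEJ, BFG, BFJ, BGN, DEJ, DEM, DFM, DJL, ELM, FGM, FJN, GMN, JLN, LMN

Hence C_0 ≅ Z^10, C_1 ≅ Z^30, C_2 ≅ Z^20.

Boundary ∂_1: C_1 → C_0 maps an edge to its endpoints' difference, ∂[p,q] = q − p. For instance
  ∂EJ = J − E.
The 10×30 boundary matrix has rank 9 and Smith normal form diag(1,1,1,1,1,1,1,1,1).

∂_2: C_2 → C_1 sends each 2-simplex [p,q,r] to [q,r] − [p,r] + [p,q]. For instance
  ∂BEJ = EJ − BJ + BE,
  ∂DEM = EM − DM + DE.
This gives a 30×20 integer matrix of rank 20; reducing to Smith normal form yields diagonal entries (1,1,1,1,1,1,1,1,1,1,1,1,1,1,1,1,1,1,1,2).

From H_k ≅ ker(∂_k) / im(∂_{k+1}) we obtain:

  H_0: rank C_0 − rank ∂_1 = 10 − 9 = 1, and the invariant factors of ∂_1 are all 1, so H_0 ≅ Z.
  H_1: rank ker ∂_1 − rank ∂_2 = (30 − 9) − 20 = 1, and ∂_2 has invariant factor 2 > 1, so H_1 ≅ Z ⊕ Z/2Z.
  H_2: rank ker ∂_2 − rank ∂_3 = (20 − 20) − 0 = 0, and there is no ∂_3, so H_2 ≅ 0.

As a check, the Euler characteristic is 10 − 30 + 20 = 0, which agrees with 1 − 1 + 0 = 0.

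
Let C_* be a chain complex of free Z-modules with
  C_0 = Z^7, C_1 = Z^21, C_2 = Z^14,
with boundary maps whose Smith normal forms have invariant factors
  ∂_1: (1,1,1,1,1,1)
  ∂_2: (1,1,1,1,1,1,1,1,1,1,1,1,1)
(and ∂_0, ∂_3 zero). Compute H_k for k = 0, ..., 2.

H_0: b_0 = 7 − 0 − 6 = 1; torsion from ∂_1 factors > 1: none. So H_0 ≅ Z.
H_1: b_1 = 21 − 6 − 13 = 2; torsion from ∂_2 factors > 1: none. So H_1 ≅ Z^2.
H_2: b_2 = 14 − 13 − 0 = 1; torsion from ∂_3 factors > 1: none. So H_2 ≅ Z.

H_0 ≅ Z,  H_1 ≅ Z^2,  H_2 ≅ Z.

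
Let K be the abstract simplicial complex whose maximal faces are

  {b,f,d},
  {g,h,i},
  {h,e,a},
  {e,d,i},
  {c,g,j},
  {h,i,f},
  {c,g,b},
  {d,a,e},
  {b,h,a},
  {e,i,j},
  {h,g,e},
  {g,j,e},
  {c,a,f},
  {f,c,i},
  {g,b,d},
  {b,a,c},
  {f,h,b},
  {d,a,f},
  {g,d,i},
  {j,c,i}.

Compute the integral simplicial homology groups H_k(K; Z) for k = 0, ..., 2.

H_0 ≅ Z,  H_1 ≅ Z ⊕ Z/2,  H_2 = 0.

Fix the vertex order a < b < c < d < e < f < g < h < i < j and write every simplex with vertices in increasing order. Then dim K = 2 and the simplices of K are:

  0-simplices (10): a, b, c, d, e, f, g, h, i, j
  1-simplices (30): ab, ac, ad, ae, af, ah, bc, bd, bf, bg, bh, cf, cg, ci, cj, de, df, dg, di, eg, eh, ei, ej, fh, fi, gh, gi, gj, hi, ij
  2-simplices (20): abc, abh, acf, ade, adf, aeh, bcg, bdf, bdg, bfh, cfi, cgj, cij, dei, dgi, egh, egj, eij, fhi, ghi

so the chain groups are C_0 ≅ Z^10, C_1 ≅ Z^30, C_2 ≅ Z^20.

Boundary ∂_1: C_1 → C_0 maps an edge to its endpoints' difference, ∂[p,q] = q − p. For instance
  ∂ad = d − a.
This gives a 10×30 integer matrix of rank 9; reducing to Smith normal form yields diagonal entries (1,1,1,1,1,1,1,1,1).

∂_2: C_2 → C_1 acts by ∂[p,q,r] = [q,r] − [p,r] + [p,q]. For instance
  ∂abh = bh − ah + ab,
  ∂ade = de − ae + ad.
The resulting 30×20 matrix has rank 20, and its Smith normal form has invariant factors (1,1,1,1,1,1,1,1,1,1,1,1,1,1,1,1,1,1,1,2).

Computing H_k = (kernel of ∂_k) / (image of ∂_{k+1}):

  H_0: rank C_0 − rank ∂_1 = 10 − 9 = 1, and the invariant factors of ∂_1 are all 1, so H_0 = Z.
  H_1: rank ker ∂_1 − rank ∂_2 = (30 − 9) − 20 = 1, and ∂_2 has invariant factor 2 > 1, so H_1 = Z ⊕ Z/2.
  H_2: rank ker ∂_2 − rank ∂_3 = (20 − 20) − 0 = 0, and there is no ∂_3, so H_2 = 0.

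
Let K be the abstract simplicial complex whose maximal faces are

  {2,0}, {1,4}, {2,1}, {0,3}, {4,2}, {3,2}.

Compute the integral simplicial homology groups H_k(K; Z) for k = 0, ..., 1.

K has 5 vertices, 6 edges.
rank ∂_0 = 0, rank ∂_1 = 4 ⇒ b_0 = 5 − 0 − 4 = 1; all invariant factors of ∂_1 are 1 so no torsion. So H_0 ≅ Z.
rank ∂_1 = 4, rank ∂_2 = 0 ⇒ b_1 = 6 − 4 − 0 = 2. So H_1 ≅ Z^2.

H_0 ≅ Z,  H_1 ≅ Z^2.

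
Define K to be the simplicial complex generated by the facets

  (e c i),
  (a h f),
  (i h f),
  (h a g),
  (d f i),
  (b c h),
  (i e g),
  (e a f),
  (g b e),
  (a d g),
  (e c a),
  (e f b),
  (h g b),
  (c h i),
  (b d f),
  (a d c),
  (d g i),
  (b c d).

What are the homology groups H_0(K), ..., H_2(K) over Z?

H_0 = Z,  H_1 = Z^2,  H_2 = Z.

K has 9 vertices, 27 edges, 18 triangles.
rank ∂_0 = 0, rank ∂_1 = 8 ⇒ b_0 = 9 − 0 − 8 = 1; all invariant factors of ∂_1 are 1 so no torsion. So H_0 = Z.
rank ∂_1 = 8, rank ∂_2 = 17 ⇒ b_1 = 27 − 8 − 17 = 2; all invariant factors of ∂_2 are 1 so no torsion. So H_1 = Z^2.
rank ∂_2 = 17, rank ∂_3 = 0 ⇒ b_2 = 18 − 17 − 0 = 1. So H_2 = Z.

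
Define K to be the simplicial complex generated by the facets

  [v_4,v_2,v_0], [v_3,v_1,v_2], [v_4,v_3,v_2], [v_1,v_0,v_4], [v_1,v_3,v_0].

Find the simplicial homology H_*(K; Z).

H_0 ≅ Z,  H_1 ≅ Z,  H_2 = 0.

We work with the vertex ordering v_0 < v_1 < v_2 < v_3 < v_4. The simplices of K, each written with vertices in increasing order, are:

  0-simplices (5): [v_0], [v_1], [v_2], [v_3], [v_4]
  1-simplices (10): [v_0,v_1], [v_0,v_2], [v_0,v_3], [v_0,v_4], [v_1,v_2], [v_1,v_3], [v_1,v_4], [v_2,v_3], [v_2,v_4], [v_3,v_4]
  2-simplices (5): [v_0,v_1,v_3], [v_0,v_1,v_4], [v_0,v_2,v_4], [v_1,v_2,v_3], [v_2,v_3,v_4]

giving chain groups C_0 ≅ Z^5, C_1 ≅ Z^10, C_2 ≅ Z^5.

The boundary map ∂_1: C_1 → C_0 is given by ∂[p,q] = [q] − [p]. For instance
  ∂[v_3,v_4] = [v_4] − [v_3].
The resulting 5×10 matrix has rank 4, and its Smith normal form has invariant factors (1,1,1,1).

The boundary map ∂_2: C_2 → C_1 acts by ∂[p,q,r] = [q,r] − [p,r] + [p,q]. For instance
  ∂[v_2,v_3,v_4] = [v_3,v_4] − [v_2,v_4] + [v_2,v_3],
  ∂[v_0,v_1,v_4] = [v_1,v_4] − [v_0,v_4] + [v_0,v_1].
The resulting 10×5 matrix has rank 5, and its Smith normal form has invariant factors (1,1,1,1,1).

Now H_k = ker ∂_k / im ∂_{k+1}, so:

  H_0: rank C_0 − rank ∂_1 = 5 − 4 = 1, and the invariant factors of ∂_1 are all 1, so H_0 = Z.
  H_1: rank ker ∂_1 − rank ∂_2 = (10 − 4) − 5 = 1, and the invariant factors of ∂_2 are all 1, so H_1 = Z.
  H_2: rank ker ∂_2 − rank ∂_3 = (5 − 5) − 0 = 0, and there is no ∂_3, so H_2 = 0.

(K is a triangulation of the Möbius band.)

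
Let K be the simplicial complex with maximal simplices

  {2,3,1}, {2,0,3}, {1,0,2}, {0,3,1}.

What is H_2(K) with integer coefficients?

Fix the vertex order 0 < 1 < 2 < 3 and write every simplex with vertices in increasing order. Then dim K = 2 and the simplices of K are:

  0-simplices (4): [0], [1], [2], [3]
  1-simplices (6): [0,1], [0,2], [0,3], [1,2], [1,3], [2,3]
  2-simplices (4): [0,1,2], [0,1,3], [0,2,3], [1,2,3]

giving chain groups C_0 ≅ Z^4, C_1 ≅ Z^6, C_2 ≅ Z^4.

Boundary ∂_1: C_1 → C_0 maps an edge to its endpoints' difference, ∂[p,q] = q − p.
The resulting 4×6 matrix has rank 3, and its Smith normal form has invariant factors (1,1,1).

Boundary ∂_2: C_2 → C_1 acts by ∂[p,q,r] = [q,r] − [p,r] + [p,q]. For instance
  ∂[1,2,3] = [2,3] − [1,3] + [1,2],
  ∂[0,1,2] = [1,2] − [0,2] + [0,1].
The resulting 6×4 matrix has rank 3, and its Smith normal form has invariant factors (1,1,1).

From H_k ≅ ker(∂_k) / im(∂_{k+1}) we obtain:

  H_2: rank ker ∂_2 − rank ∂_3 = (4 − 3) − 0 = 1, and there is no ∂_3, so H_2 = Z.

H_2 ≅ Z.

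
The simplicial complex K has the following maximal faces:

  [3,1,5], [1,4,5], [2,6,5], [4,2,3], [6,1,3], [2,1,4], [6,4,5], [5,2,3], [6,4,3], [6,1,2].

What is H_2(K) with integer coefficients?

H_2 ≅ 0.

Order the vertices as 1 < 2 < 3 < 4 < 5 < 6. Listing each simplex with vertices in this order, K has dimension 2 with simplices:

  0-simplices (6): [1], [2], [3], [4], [5], [6]
  1-simplices (15): [1,2], [1,3], [1,4], [1,5], [1,6], [2,3], [2,4], [2,5], [2,6], [3,4], [3,5], [3,6], [4,5], [4,6], [5,6]
  2-simplices (10): [1,2,4], [1,2,6], [1,3,5], [1,3,6], [1,4,5], [2,3,4], [2,3,5], [2,5,6], [3,4,6], [4,5,6]

so the chain groups are C_0 ≅ Z^6, C_1 ≅ Z^15, C_2 ≅ Z^10.

∂_1: C_1 → C_0 maps an edge to its endpoints' difference, ∂[p,q] = q − p.
This gives a 6×15 integer matrix of rank 5; reducing to Smith normal form yields diagonal entries (1,1,1,1,1).

∂_2: C_2 → C_1 acts by ∂[p,q,r] = [q,r] − [p,r] + [p,q]. For instance
  ∂[2,5,6] = [5,6] − [2,6] + [2,5],
  ∂[1,3,6] = [3,6] − [1,6] + [1,3].
The 15×10 boundary matrix has rank 10 and Smith normal form diag(1,1,1,1,1,1,1,1,1,2).

Computing H_k = (kernel of ∂_k) / (image of ∂_{k+1}):

  H_2: rank ker ∂_2 − rank ∂_3 = (10 − 10) − 0 = 0, and there is no ∂_3, so H_2 = 0.

(K is a triangulation of the real projective plane RP^2.)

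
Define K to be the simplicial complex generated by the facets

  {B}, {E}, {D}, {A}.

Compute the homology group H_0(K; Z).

H_0 ≅ Z^4.

Order the vertices as A < B < D < E. Listing each simplex with vertices in this order, K has dimension 0 with simplices:

  0-simplices (4): A, B, D, E

so the chain groups are C_0 ≅ Z^4.

Reading off H_k = ker ∂_k / im ∂_{k+1}:

  H_0: rank C_0 − rank ∂_1 = 4 − 0 = 4, and there is no ∂_1, so H_0 ≅ Z^4.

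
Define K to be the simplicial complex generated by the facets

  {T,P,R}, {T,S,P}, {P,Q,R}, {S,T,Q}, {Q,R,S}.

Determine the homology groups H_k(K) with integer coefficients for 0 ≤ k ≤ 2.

H_0 = Z,  H_1 = Z,  H_2 = 0.

We work with the vertex ordering P < Q < R < S < T. The simplices of K, each written with vertices in increasing order, are:

  0-simplices (5): P, Q, R, S, T
  1-simplices (10): PQ, PR, PS, PT, QR, QS, QT, RS, RT, ST
  2-simplices (5): PQR, PRT, PST, QRS, QST

so the chain groups are C_0 ≅ Z^5, C_1 ≅ Z^10, C_2 ≅ Z^5.

The boundary map ∂_1: C_1 → C_0 sends each edge [p,q] (with p < q) to q − p. For instance
  ∂PS = S − P.
As a 5×10 matrix over Z this has rank 4, with invariant factors (1,1,1,1).

∂_2: C_2 → C_1 sends each 2-simplex [p,q,r] to [q,r] − [p,r] + [p,q]. For instance
  ∂PQR = QR − PR + PQ,
  ∂QST = ST − QT + QS.
The resulting 10×5 matrix has rank 5, and its Smith normal form has invariant factors (1,1,1,1,1).

Computing H_k = (kernel of ∂_k) / (image of ∂_{k+1}):

  H_0: rank C_0 − rank ∂_1 = 5 − 4 = 1, and the invariant factors of ∂_1 are all 1, so H_0 = Z.
  H_1: rank ker ∂_1 − rank ∂_2 = (10 − 4) − 5 = 1, and the invariant factors of ∂_2 are all 1, so H_1 = Z.
  H_2: rank ker ∂_2 − rank ∂_3 = (5 − 5) − 0 = 0, and there is no ∂_3, so H_2 = 0.

As a check, the Euler characteristic is 5 − 10 + 5 = 0, which agrees with 1 − 1 + 0 = 0.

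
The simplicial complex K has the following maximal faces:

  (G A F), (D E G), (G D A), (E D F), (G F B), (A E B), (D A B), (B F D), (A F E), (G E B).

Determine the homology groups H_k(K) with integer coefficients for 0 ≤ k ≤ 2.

Fix the vertex order A < B < D < E < F < G and write every simplex with vertices in increasing order. Then dim K = 2 and the simplices of K are:

  0-simplices (6): A, B, D, E, F, G
  1-simplices (15): AB, AD, AE, AF, AG, BD, BE, BF, BG, DE, DF, DG, EF, EG, FG
  2-simplices (10): ABD, ABE, ADG, AEF, AFG, BDF, BEG, BFG, DEF, DEG

Hence C_0 ≅ Z^6, C_1 ≅ Z^15, C_2 ≅ Z^10.

The boundary map ∂_1: C_1 → C_0 sends each edge [p,q] (with p < q) to q − p. For instance
  ∂BD = D − B.
This gives a 6×15 integer matrix of rank 5; reducing to Smith normal form yields diagonal entries (1,1,1,1,1).

∂_2: C_2 → C_1 acts by ∂[p,q,r] = [q,r] − [p,r] + [p,q]. For instance
  ∂AFG = FG − AG + AF,
  ∂AEF = EF − AF + AE.
The 15×10 boundary matrix has rank 10 and Smith normal form diag(1,1,1,1,1,1,1,1,1,2).

From H_k ≅ ker(∂_k) / im(∂_{k+1}) we obtain:

  H_0: rank C_0 − rank ∂_1 = 6 − 5 = 1, and the invariant factors of ∂_1 are all 1, so H_0 = Z.
  H_1: rank ker ∂_1 − rank ∂_2 = (15 − 5) − 10 = 0, and ∂_2 has invariant factor 2 > 1, so H_1 = Z/2.
  H_2: rank ker ∂_2 − rank ∂_3 = (10 − 10) − 0 = 0, and there is no ∂_3, so H_2 = 0.

As a check, the Euler characteristic is 6 − 15 + 10 = 1, which agrees with 1 − 0 + 0 = 1.

H_0 = Z,  H_1 = Z/2,  H_2 = 0.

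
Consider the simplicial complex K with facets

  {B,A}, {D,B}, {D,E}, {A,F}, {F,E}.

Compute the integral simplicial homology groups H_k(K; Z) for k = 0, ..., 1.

Order the vertices as A < B < D < E < F. Listing each simplex with vertices in this order, K has dimension 1 with simplices:

  0-simplices (5): A, B, D, E, F
  1-simplices (5): AB, AF, BD, DE, EF

giving chain groups C_0 ≅ Z^5, C_1 ≅ Z^5.

The boundary map ∂_1: C_1 → C_0 sends each edge [p,q] (with p < q) to q − p. For instance
  ∂AF = F − A.
This gives a 5×5 integer matrix of rank 4; reducing to Smith normal form yields diagonal entries (1,1,1,1).

From H_k ≅ ker(∂_k) / im(∂_{k+1}) we obtain:

  H_0: rank C_0 − rank ∂_1 = 5 − 4 = 1, and the invariant factors of ∂_1 are all 1, so H_0 = Z.
  H_1: rank ker ∂_1 − rank ∂_2 = (5 − 4) − 0 = 1, and there is no ∂_2, so H_1 = Z.

H_0 = Z,  H_1 = Z.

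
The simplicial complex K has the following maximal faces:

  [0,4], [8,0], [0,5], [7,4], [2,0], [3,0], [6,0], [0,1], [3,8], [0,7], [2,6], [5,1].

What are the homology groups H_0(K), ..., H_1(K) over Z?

We work with the vertex ordering 0 < 1 < 2 < 3 < 4 < 5 < 6 < 7 < 8. The simplices of K, each written with vertices in increasing order, are:

  0-simplices (9): [0], [1], [2], [3], [4], [5], [6], [7], [8]
  1-simplices (12): [0,1], [0,2], [0,3], [0,4], [0,5], [0,6], [0,7], [0,8], [1,5], [2,6], [3,8], [4,7]

so the chain groups are C_0 ≅ Z^9, C_1 ≅ Z^12.

Boundary ∂_1: C_1 → C_0 sends each edge [p,q] (with p < q) to q − p.
The 9×12 boundary matrix has rank 8 and Smith normal form diag(1,1,1,1,1,1,1,1).

Computing H_k = (kernel of ∂_k) / (image of ∂_{k+1}):

  H_0: rank C_0 − rank ∂_1 = 9 − 8 = 1, and the invariant factors of ∂_1 are all 1, so H_0 ≅ Z.
  H_1: rank ker ∂_1 − rank ∂_2 = (12 − 8) − 0 = 4, and there is no ∂_2, so H_1 ≅ Z^4.

(K is a triangulation of a wedge of 4 circles.)

H_0 = Z,  H_1 = Z^4.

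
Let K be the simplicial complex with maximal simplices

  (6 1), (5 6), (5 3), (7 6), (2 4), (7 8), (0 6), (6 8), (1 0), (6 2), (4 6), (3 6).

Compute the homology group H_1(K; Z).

Take the total order 0 < 1 < 2 < 3 < 4 < 5 < 6 < 7 < 8 on the vertex set. Then K (dimension 1) consists of the simplices:

  0-simplices (9): [0], [1], [2], [3], [4], [5], [6], [7], [8]
  1-simplices (12): [0,1], [0,6], [1,6], [2,4], [2,6], [3,5], [3,6], [4,6], [5,6], [6,7], [6,8], [7,8]

Hence C_0 ≅ Z^9, C_1 ≅ Z^12.

The boundary map ∂_1: C_1 → C_0 maps an edge to its endpoints' difference, ∂[p,q] = q − p. For instance
  ∂[2,4] = [4] − [2].
This gives a 9×12 integer matrix of rank 8; reducing to Smith normal form yields diagonal entries (1,1,1,1,1,1,1,1).

Reading off H_k = ker ∂_k / im ∂_{k+1}:

  H_1: rank ker ∂_1 − rank ∂_2 = (12 − 8) − 0 = 4, and there is no ∂_2, so H_1 ≅ Z^4.

(K is a triangulation of a wedge of 4 circles.)

H_1 = Z^4.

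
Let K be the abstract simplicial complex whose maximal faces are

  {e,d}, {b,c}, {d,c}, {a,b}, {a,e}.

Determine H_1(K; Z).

H_1 ≅ Z.

Order the vertices as a < b < c < d < e. Listing each simplex with vertices in this order, K has dimension 1 with simplices:

  0-simplices (5): a, b, c, d, e
  1-simplices (5): ab, ae, bc, cd, de

giving chain groups C_0 ≅ Z^5, C_1 ≅ Z^5.

Boundary ∂_1: C_1 → C_0 maps an edge to its endpoints' difference, ∂[p,q] = q − p. For instance
  ∂ab = b − a.
As a 5×5 matrix over Z this has rank 4, with invariant factors (1,1,1,1).

Computing H_k = (kernel of ∂_k) / (image of ∂_{k+1}):

  H_1: rank ker ∂_1 − rank ∂_2 = (5 − 4) − 0 = 1, and there is no ∂_2, so H_1 ≅ Z.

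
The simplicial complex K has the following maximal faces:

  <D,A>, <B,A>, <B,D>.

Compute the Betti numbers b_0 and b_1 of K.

We work with the vertex ordering A < B < D. The simplices of K, each written with vertices in increasing order, are:

  0-simplices (3): A, B, D
  1-simplices (3): AB, AD, BD

Hence C_0 ≅ Z^3, C_1 ≅ Z^3.

The boundary map ∂_1: C_1 → C_0 is given by ∂[p,q] = [q] − [p].
The resulting 3×3 matrix has rank 2, and its Smith normal form has invariant factors (1,1).

Computing H_k = (kernel of ∂_k) / (image of ∂_{k+1}):

  H_0: rank C_0 − rank ∂_1 = 3 − 2 = 1, and the invariant factors of ∂_1 are all 1, so H_0 ≅ Z.
  H_1: rank ker ∂_1 − rank ∂_2 = (3 − 2) − 0 = 1, and there is no ∂_2, so H_1 ≅ Z.

As a check, the Euler characteristic is 3 − 3 = 0, which agrees with 1 − 1 = 0.

Hence the Betti numbers are b_0 = 1, b_1 = 1.

b_0 = 1, b_1 = 1.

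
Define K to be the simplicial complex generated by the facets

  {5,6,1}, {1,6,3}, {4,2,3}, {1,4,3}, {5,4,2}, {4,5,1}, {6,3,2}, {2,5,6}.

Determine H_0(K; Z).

H_0 = Z.

Fix the vertex order 1 < 2 < 3 < 4 < 5 < 6 and write every simplex with vertices in increasing order. Then dim K = 2 and the simplices of K are:

  0-simplices (6): [1], [2], [3], [4], [5], [6]
  1-simplices (12): [1,3], [1,4], [1,5], [1,6], [2,3], [2,4], [2,5], [2,6], [3,4], [3,6], [4,5], [5,6]
  2-simplices (8): [1,3,4], [1,3,6], [1,4,5], [1,5,6], [2,3,4], [2,3,6], [2,4,5], [2,5,6]

giving chain groups C_0 ≅ Z^6, C_1 ≅ Z^12, C_2 ≅ Z^8.

∂_1: C_1 → C_0 sends each edge [p,q] (with p < q) to q − p.
The 6×12 boundary matrix has rank 5 and Smith normal form diag(1,1,1,1,1).

The boundary map ∂_2: C_2 → C_1 maps a triangle to the signed sum of its edges. For instance
  ∂[2,3,6] = [3,6] − [2,6] + [2,3],
  ∂[1,3,6] = [3,6] − [1,6] + [1,3].
The 12×8 boundary matrix has rank 7 and Smith normal form diag(1,1,1,1,1,1,1).

Reading off H_k = ker ∂_k / im ∂_{k+1}:

  H_0: rank C_0 − rank ∂_1 = 6 − 5 = 1, and the invariant factors of ∂_1 are all 1, so H_0 = Z.

(K is a triangulation of the 2-sphere S^2.)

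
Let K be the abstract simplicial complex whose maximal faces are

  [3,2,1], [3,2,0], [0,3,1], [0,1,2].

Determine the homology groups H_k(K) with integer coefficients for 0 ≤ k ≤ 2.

H_0 = Z,  H_1 = 0,  H_2 = Z.

Fix the vertex order 0 < 1 < 2 < 3 and write every simplex with vertices in increasing order. Then dim K = 2 and the simplices of K are:

  0-simplices (4): [0], [1], [2], [3]
  1-simplices (6): [0,1], [0,2], [0,3], [1,2], [1,3], [2,3]
  2-simplices (4): [0,1,2], [0,1,3], [0,2,3], [1,2,3]

so the chain groups are C_0 ≅ Z^4, C_1 ≅ Z^6, C_2 ≅ Z^4.

Boundary ∂_1: C_1 → C_0 is given by ∂[p,q] = [q] − [p].
The 4×6 boundary matrix has rank 3 and Smith normal form diag(1,1,1).

The boundary map ∂_2: C_2 → C_1 acts by ∂[p,q,r] = [q,r] − [p,r] + [p,q]. For instance
  ∂[1,2,3] = [2,3] − [1,3] + [1,2],
  ∂[0,1,2] = [1,2] − [0,2] + [0,1].
The 6×4 boundary matrix has rank 3 and Smith normal form diag(1,1,1).

From H_k ≅ ker(∂_k) / im(∂_{k+1}) we obtain:

  H_0: rank C_0 − rank ∂_1 = 4 − 3 = 1, and the invariant factors of ∂_1 are all 1, so H_0 = Z.
  H_1: rank ker ∂_1 − rank ∂_2 = (6 − 3) − 3 = 0, and the invariant factors of ∂_2 are all 1, so H_1 = 0.
  H_2: rank ker ∂_2 − rank ∂_3 = (4 − 3) − 0 = 1, and there is no ∂_3, so H_2 = Z.

(K is a triangulation of the 2-sphere S^2.)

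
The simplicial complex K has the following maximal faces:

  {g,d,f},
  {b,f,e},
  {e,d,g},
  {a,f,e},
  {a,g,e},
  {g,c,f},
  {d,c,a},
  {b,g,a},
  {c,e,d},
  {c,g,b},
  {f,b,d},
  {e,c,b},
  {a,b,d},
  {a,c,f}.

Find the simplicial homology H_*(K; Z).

Order the vertices as a < b < c < d < e < f < g. Listing each simplex with vertices in this order, K has dimension 2 with simplices:

  0-simplices (7): a, b, c, d, e, f, g
  1-simplices (21): ab, ac, ad, ae, af, ag, bc, bd, be, bf, bg, cd, ce, cf, cg, de, df, dg, ef, eg, fg
  2-simplices (14): abd, abg, acd, acf, aef, aeg, bce, bcg, bdf, bef, cde, cfg, deg, dfg

so the chain groups are C_0 ≅ Z^7, C_1 ≅ Z^21, C_2 ≅ Z^14.

Boundary ∂_1: C_1 → C_0 is given by ∂[p,q] = [q] − [p]. For instance
  ∂af = f − a.
This gives a 7×21 integer matrix of rank 6; reducing to Smith normal form yields diagonal entries (1,1,1,1,1,1).

∂_2: C_2 → C_1 acts by ∂[p,q,r] = [q,r] − [p,r] + [p,q]. For instance
  ∂bce = ce − be + bc,
  ∂dfg = fg − dg + df.
The resulting 21×14 matrix has rank 13, and its Smith normal form has invariant factors (1,1,1,1,1,1,1,1,1,1,1,1,1).

From H_k ≅ ker(∂_k) / im(∂_{k+1}) we obtain:

  H_0: rank C_0 − rank ∂_1 = 7 − 6 = 1, and the invariant factors of ∂_1 are all 1, so H_0 ≅ Z.
  H_1: rank ker ∂_1 − rank ∂_2 = (21 − 6) − 13 = 2, and the invariant factors of ∂_2 are all 1, so H_1 ≅ Z^2.
  H_2: rank ker ∂_2 − rank ∂_3 = (14 − 13) − 0 = 1, and there is no ∂_3, so H_2 ≅ Z.

As a check, the Euler characteristic is 7 − 21 + 14 = 0, which agrees with 1 − 2 + 1 = 0.

H_0 ≅ Z,  H_1 ≅ Z^2,  H_2 ≅ Z.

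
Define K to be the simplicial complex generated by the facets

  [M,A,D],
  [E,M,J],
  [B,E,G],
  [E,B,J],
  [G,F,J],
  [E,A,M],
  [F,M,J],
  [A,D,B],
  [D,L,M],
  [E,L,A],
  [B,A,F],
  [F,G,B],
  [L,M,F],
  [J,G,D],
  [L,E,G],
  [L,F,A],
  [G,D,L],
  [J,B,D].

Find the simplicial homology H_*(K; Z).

H_0 ≅ Z,  H_1 ≅ Z ⊕ Z_2,  H_2 = 0.

Take the total order A < B < D < E < F < G < J < L < M on the vertex set. Then K (dimension 2) consists of the simplices:

  0-simplices (9): A, B, D, E, F, G, J, L, M
  1-simplices (27): AB, AD, AE, AF, AL, AM, BD, BE, BF, BG, BJ, DG, DJ, DL, DM, EG, EJ, EL, EM, FG, FJ, FL, FM, GJ, GL, JM, LM
  2-simplices (18): ABD, ABF, ADM, AEL, AEM, AFL, BDJ, BEG, BEJ, BFG, DGJ, DGL, DLM, EGL, EJM, FGJ, FJM, FLM

Hence C_0 ≅ Z^9, C_1 ≅ Z^27, C_2 ≅ Z^18.

Boundary ∂_1: C_1 → C_0 maps an edge to its endpoints' difference, ∂[p,q] = q − p. For instance
  ∂AB = B − A.
This gives a 9×27 integer matrix of rank 8; reducing to Smith normal form yields diagonal entries (1,1,1,1,1,1,1,1).

Boundary ∂_2: C_2 → C_1 acts by ∂[p,q,r] = [q,r] − [p,r] + [p,q]. For instance
  ∂DGJ = GJ − DJ + DG,
  ∂AEL = EL − AL + AE.
The resulting 27×18 matrix has rank 18, and its Smith normal form has invariant factors (1,1,1,1,1,1,1,1,1,1,1,1,1,1,1,1,1,2).

From H_k ≅ ker(∂_k) / im(∂_{k+1}) we obtain:

  H_0: rank C_0 − rank ∂_1 = 9 − 8 = 1, and the invariant factors of ∂_1 are all 1, so H_0 = Z.
  H_1: rank ker ∂_1 − rank ∂_2 = (27 − 8) − 18 = 1, and ∂_2 has invariant factor 2 > 1, so H_1 = Z ⊕ Z_2.
  H_2: rank ker ∂_2 − rank ∂_3 = (18 − 18) − 0 = 0, and there is no ∂_3, so H_2 = 0.

(K is a triangulation of the Klein bottle.)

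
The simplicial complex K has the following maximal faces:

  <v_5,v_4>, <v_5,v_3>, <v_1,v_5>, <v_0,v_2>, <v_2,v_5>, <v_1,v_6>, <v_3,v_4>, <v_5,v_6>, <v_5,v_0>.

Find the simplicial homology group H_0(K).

H_0 ≅ Z.

Take the total order v_0 < v_1 < v_2 < v_3 < v_4 < v_5 < v_6 on the vertex set. Then K (dimension 1) consists of the simplices:

  0-simplices (7): [v_0], [v_1], [v_2], [v_3], [v_4], [v_5], [v_6]
  1-simplices (9): [v_0,v_2], [v_0,v_5], [v_1,v_5], [v_1,v_6], [v_2,v_5], [v_3,v_4], [v_3,v_5], [v_4,v_5], [v_5,v_6]

giving chain groups C_0 ≅ Z^7, C_1 ≅ Z^9.

The boundary map ∂_1: C_1 → C_0 is given by ∂[p,q] = [q] − [p].
This gives a 7×9 integer matrix of rank 6; reducing to Smith normal form yields diagonal entries (1,1,1,1,1,1).

Reading off H_k = ker ∂_k / im ∂_{k+1}:

  H_0: rank C_0 − rank ∂_1 = 7 − 6 = 1, and the invariant factors of ∂_1 are all 1, so H_0 ≅ Z.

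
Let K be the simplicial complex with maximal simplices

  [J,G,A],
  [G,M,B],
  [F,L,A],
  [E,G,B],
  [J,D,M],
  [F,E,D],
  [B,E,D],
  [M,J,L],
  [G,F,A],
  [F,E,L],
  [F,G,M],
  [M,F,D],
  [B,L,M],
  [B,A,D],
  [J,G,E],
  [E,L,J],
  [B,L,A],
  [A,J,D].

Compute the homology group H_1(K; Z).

H_1 ≅ Z^2.

K has 9 vertices, 27 edges, 18 triangles.
rank ∂_1 = 8, rank ∂_2 = 17 ⇒ b_1 = 27 − 8 − 17 = 2; all invariant factors of ∂_2 are 1 so no torsion. So H_1 ≅ Z^2.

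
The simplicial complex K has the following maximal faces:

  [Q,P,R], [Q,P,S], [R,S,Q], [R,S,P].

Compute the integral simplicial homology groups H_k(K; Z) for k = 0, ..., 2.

H_0 = Z,  H_1 = 0,  H_2 = Z.

K has 4 vertices, 6 edges, 4 triangles.
rank ∂_0 = 0, rank ∂_1 = 3 ⇒ b_0 = 4 − 0 − 3 = 1; all invariant factors of ∂_1 are 1 so no torsion. So H_0 ≅ Z.
rank ∂_1 = 3, rank ∂_2 = 3 ⇒ b_1 = 6 − 3 − 3 = 0; all invariant factors of ∂_2 are 1 so no torsion. So H_1 ≅ 0.
rank ∂_2 = 3, rank ∂_3 = 0 ⇒ b_2 = 4 − 3 − 0 = 1. So H_2 ≅ Z.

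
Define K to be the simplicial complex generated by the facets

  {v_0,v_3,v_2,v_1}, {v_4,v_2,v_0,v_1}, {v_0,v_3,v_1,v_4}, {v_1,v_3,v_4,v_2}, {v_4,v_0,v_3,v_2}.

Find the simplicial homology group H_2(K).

We work with the vertex ordering v_0 < v_1 < v_2 < v_3 < v_4. The simplices of K, each written with vertices in increasing order, are:

  0-simplices (5): [v_0], [v_1], [v_2], [v_3], [v_4]
  1-simplices (10): [v_0,v_1], [v_0,v_2], [v_0,v_3], [v_0,v_4], [v_1,v_2], [v_1,v_3], [v_1,v_4], [v_2,v_3], [v_2,v_4], [v_3,v_4]
  2-simplices (10): [v_0,v_1,v_2], [v_0,v_1,v_3], [v_0,v_1,v_4], [v_0,v_2,v_3], [v_0,v_2,v_4], [v_0,v_3,v_4], [v_1,v_2,v_3], [v_1,v_2,v_4], [v_1,v_3,v_4], [v_2,v_3,v_4]
  3-simplices (5): [v_0,v_1,v_2,v_3], [v_0,v_1,v_2,v_4], [v_0,v_1,v_3,v_4], [v_0,v_2,v_3,v_4], [v_1,v_2,v_3,v_4]

so the chain groups are C_0 ≅ Z^5, C_1 ≅ Z^10, C_2 ≅ Z^10, C_3 ≅ Z^5.

Boundary ∂_1: C_1 → C_0 is given by ∂[p,q] = [q] − [p].
This gives a 5×10 integer matrix of rank 4; reducing to Smith normal form yields diagonal entries (1,1,1,1).

The boundary map ∂_2: C_2 → C_1 sends each 2-simplex [p,q,r] to [q,r] − [p,r] + [p,q]. For instance
  ∂[v_0,v_3,v_4] = [v_3,v_4] − [v_0,v_4] + [v_0,v_3],
  ∂[v_0,v_1,v_2] = [v_1,v_2] − [v_0,v_2] + [v_0,v_1].
As a 10×10 matrix over Z this has rank 6, with invariant factors (1,1,1,1,1,1).

The boundary map ∂_3: C_3 → C_2 sends each 3-simplex σ to the alternating sum Σ_i (−1)^i (σ with its i-th vertex removed). For instance
  ∂[v_0,v_1,v_2,v_3] = [v_1,v_2,v_3] − [v_0,v_2,v_3] + [v_0,v_1,v_3] − [v_0,v_1,v_2],
  ∂[v_0,v_2,v_3,v_4] = [v_2,v_3,v_4] − [v_0,v_3,v_4] + [v_0,v_2,v_4] − [v_0,v_2,v_3].
The resulting 10×5 matrix has rank 4, and its Smith normal form has invariant factors (1,1,1,1).

Reading off H_k = ker ∂_k / im ∂_{k+1}:

  H_2: rank ker ∂_2 − rank ∂_3 = (10 − 6) − 4 = 0, and the invariant factors of ∂_3 are all 1, so H_2 ≅ 0.

H_2 = 0.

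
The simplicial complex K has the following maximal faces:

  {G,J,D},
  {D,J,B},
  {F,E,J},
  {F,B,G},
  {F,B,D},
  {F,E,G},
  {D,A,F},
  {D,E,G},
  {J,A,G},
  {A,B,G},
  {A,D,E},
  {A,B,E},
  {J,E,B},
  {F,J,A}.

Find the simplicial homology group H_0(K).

H_0 = Z.

Order the vertices as A < B < D < E < F < G < J. Listing each simplex with vertices in this order, K has dimension 2 with simplices:

  0-simplices (7): A, B, D, E, F, G, J
  1-simplices (21): AB, AD, AE, AF, AG, AJ, BD, BE, BF, BG, BJ, DE, DF, DG, DJ, EF, EG, EJ, FG, FJ, GJ
  2-simplices (14): ABE, ABG, ADE, ADF, AFJ, AGJ, BDF, BDJ, BEJ, BFG, DEG, DGJ, EFG, EFJ

giving chain groups C_0 ≅ Z^7, C_1 ≅ Z^21, C_2 ≅ Z^14.

Boundary ∂_1: C_1 → C_0 sends each edge [p,q] (with p < q) to q − p.
This gives a 7×21 integer matrix of rank 6; reducing to Smith normal form yields diagonal entries (1,1,1,1,1,1).

∂_2: C_2 → C_1 maps a triangle to the signed sum of its edges. For instance
  ∂AGJ = GJ − AJ + AG,
  ∂EFJ = FJ − EJ + EF.
This gives a 21×14 integer matrix of rank 13; reducing to Smith normal form yields diagonal entries (1,1,1,1,1,1,1,1,1,1,1,1,1).

From H_k ≅ ker(∂_k) / im(∂_{k+1}) we obtain:

  H_0: rank C_0 − rank ∂_1 = 7 − 6 = 1, and the invariant factors of ∂_1 are all 1, so H_0 = Z.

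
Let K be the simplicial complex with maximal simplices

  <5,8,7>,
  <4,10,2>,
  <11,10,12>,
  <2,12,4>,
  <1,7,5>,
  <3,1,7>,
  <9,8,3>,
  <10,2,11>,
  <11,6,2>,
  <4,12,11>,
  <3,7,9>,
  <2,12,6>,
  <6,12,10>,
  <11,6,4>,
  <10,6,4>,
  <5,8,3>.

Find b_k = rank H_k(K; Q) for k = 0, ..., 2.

b_0 = 2, b_1 = 1, b_2 = 0.

We work with the vertex ordering 1 < 2 < 3 < 4 < 5 < 6 < 7 < 8 < 9 < 10 < 11 < 12. The simplices of K, each written with vertices in increasing order, are:

  0-simplices (12): [1], [2], [3], [4], [5], [6], [7], [8], [9], [10], [11], [12]
  1-simplices (27): (27 of them)
  2-simplices (16): [1,3,7], [1,5,7], [2,4,10], [2,4,12], [2,6,11], [2,6,12], [2,10,11], [3,5,8], [3,7,9], [3,8,9], [4,6,10], [4,6,11], [4,11,12], [5,7,8], [6,10,12], [10,11,12]

so the chain groups are C_0 ≅ Z^12, C_1 ≅ Z^27, C_2 ≅ Z^16.

The boundary map ∂_1: C_1 → C_0 sends each edge [p,q] (with p < q) to q − p. For instance
  ∂[5,7] = [7] − [5].
The resulting 12×27 matrix has rank 10, and its Smith normal form has invariant factors (1,1,1,1,1,1,1,1,1,1).

∂_2: C_2 → C_1 maps a triangle to the signed sum of its edges. For instance
  ∂[2,4,10] = [4,10] − [2,10] + [2,4],
  ∂[3,7,9] = [7,9] − [3,9] + [3,7].
The resulting 27×16 matrix has rank 16, and its Smith normal form has invariant factors (1,1,1,1,1,1,1,1,1,1,1,1,1,1,1,2).

Computing H_k = (kernel of ∂_k) / (image of ∂_{k+1}):

  H_0: rank C_0 − rank ∂_1 = 12 − 10 = 2, and the invariant factors of ∂_1 are all 1, so H_0 = Z^2.
  H_1: rank ker ∂_1 − rank ∂_2 = (27 − 10) − 16 = 1, and ∂_2 has invariant factor 2 > 1, so H_1 = Z ⊕ Z_2.
  H_2: rank ker ∂_2 − rank ∂_3 = (16 − 16) − 0 = 0, and there is no ∂_3, so H_2 = 0.

(K is a triangulation of the disjoint union of the real projective plane RP^2 and the cylinder S^1 x I.)

Hence the Betti numbers are b_0 = 2, b_1 = 1, b_2 = 0.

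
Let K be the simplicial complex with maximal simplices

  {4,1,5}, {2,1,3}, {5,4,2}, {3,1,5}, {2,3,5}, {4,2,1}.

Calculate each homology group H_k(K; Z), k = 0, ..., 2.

H_0 = Z,  H_1 = 0,  H_2 = Z.

Fix the vertex order 1 < 2 < 3 < 4 < 5 and write every simplex with vertices in increasing order. Then dim K = 2 and the simplices of K are:

  0-simplices (5): [1], [2], [3], [4], [5]
  1-simplices (9): [1,2], [1,3], [1,4], [1,5], [2,3], [2,4], [2,5], [3,5], [4,5]
  2-simplices (6): [1,2,3], [1,2,4], [1,3,5], [1,4,5], [2,3,5], [2,4,5]

Hence C_0 ≅ Z^5, C_1 ≅ Z^9, C_2 ≅ Z^6.

∂_1: C_1 → C_0 is given by ∂[p,q] = [q] − [p].
The 5×9 boundary matrix has rank 4 and Smith normal form diag(1,1,1,1).

∂_2: C_2 → C_1 acts by ∂[p,q,r] = [q,r] − [p,r] + [p,q]. For instance
  ∂[1,2,3] = [2,3] − [1,3] + [1,2],
  ∂[1,3,5] = [3,5] − [1,5] + [1,3].
The resulting 9×6 matrix has rank 5, and its Smith normal form has invariant factors (1,1,1,1,1).

Reading off H_k = ker ∂_k / im ∂_{k+1}:

  H_0: rank C_0 − rank ∂_1 = 5 − 4 = 1, and the invariant factors of ∂_1 are all 1, so H_0 ≅ Z.
  H_1: rank ker ∂_1 − rank ∂_2 = (9 − 4) − 5 = 0, and the invariant factors of ∂_2 are all 1, so H_1 ≅ 0.
  H_2: rank ker ∂_2 − rank ∂_3 = (6 − 5) − 0 = 1, and there is no ∂_3, so H_2 ≅ Z.

(K is a triangulation of the 2-sphere S^2.)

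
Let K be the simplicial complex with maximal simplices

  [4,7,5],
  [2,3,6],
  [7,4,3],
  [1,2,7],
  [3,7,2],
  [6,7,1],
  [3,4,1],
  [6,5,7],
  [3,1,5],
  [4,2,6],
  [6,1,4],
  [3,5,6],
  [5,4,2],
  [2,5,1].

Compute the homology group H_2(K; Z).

H_2 = Z.

K has 7 vertices, 21 edges, 14 triangles.
rank ∂_2 = 13, rank ∂_3 = 0 ⇒ b_2 = 14 − 13 − 0 = 1. So H_2 ≅ Z.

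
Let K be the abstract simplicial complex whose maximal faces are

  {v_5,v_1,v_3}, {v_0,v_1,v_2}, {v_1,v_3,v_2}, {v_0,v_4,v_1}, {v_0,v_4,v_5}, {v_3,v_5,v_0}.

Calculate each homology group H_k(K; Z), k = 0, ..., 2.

Order the vertices as v_0 < v_1 < v_2 < v_3 < v_4 < v_5. Listing each simplex with vertices in this order, K has dimension 2 with simplices:

  0-simplices (6): [v_0], [v_1], [v_2], [v_3], [v_4], [v_5]
  1-simplices (12): [v_0,v_1], [v_0,v_2], [v_0,v_3], [v_0,v_4], [v_0,v_5], [v_1,v_2], [v_1,v_3], [v_1,v_4], [v_1,v_5], [v_2,v_3], [v_3,v_5], [v_4,v_5]
  2-simplices (6): [v_0,v_1,v_2], [v_0,v_1,v_4], [v_0,v_3,v_5], [v_0,v_4,v_5], [v_1,v_2,v_3], [v_1,v_3,v_5]

Hence C_0 ≅ Z^6, C_1 ≅ Z^12, C_2 ≅ Z^6.

Boundary ∂_1: C_1 → C_0 maps an edge to its endpoints' difference, ∂[p,q] = q − p.
As a 6×12 matrix over Z this has rank 5, with invariant factors (1,1,1,1,1).

∂_2: C_2 → C_1 acts by ∂[p,q,r] = [q,r] − [p,r] + [p,q]. For instance
  ∂[v_0,v_4,v_5] = [v_4,v_5] − [v_0,v_5] + [v_0,v_4],
  ∂[v_0,v_1,v_2] = [v_1,v_2] − [v_0,v_2] + [v_0,v_1].
The resulting 12×6 matrix has rank 6, and its Smith normal form has invariant factors (1,1,1,1,1,1).

Reading off H_k = ker ∂_k / im ∂_{k+1}:

  H_0: rank C_0 − rank ∂_1 = 6 − 5 = 1, and the invariant factors of ∂_1 are all 1, so H_0 ≅ Z.
  H_1: rank ker ∂_1 − rank ∂_2 = (12 − 5) − 6 = 1, and the invariant factors of ∂_2 are all 1, so H_1 ≅ Z.
  H_2: rank ker ∂_2 − rank ∂_3 = (6 − 6) − 0 = 0, and there is no ∂_3, so H_2 ≅ 0.

H_0 = Z,  H_1 = Z,  H_2 = 0.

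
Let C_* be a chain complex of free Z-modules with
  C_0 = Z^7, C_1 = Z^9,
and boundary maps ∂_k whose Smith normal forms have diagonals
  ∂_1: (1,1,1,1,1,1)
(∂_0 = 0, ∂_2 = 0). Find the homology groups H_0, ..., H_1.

H_0 ≅ Z,  H_1 ≅ Z^3.

H_0: b_0 = 7 − 0 − 6 = 1; torsion from ∂_1 factors > 1: none. So H_0 ≅ Z.
H_1: b_1 = 9 − 6 − 0 = 3; torsion from ∂_2 factors > 1: none. So H_1 ≅ Z^3.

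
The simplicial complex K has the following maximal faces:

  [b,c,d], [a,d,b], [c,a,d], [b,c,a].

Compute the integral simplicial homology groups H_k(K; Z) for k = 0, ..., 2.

H_0 ≅ Z,  H_1 = 0,  H_2 ≅ Z.

K has 4 vertices, 6 edges, 4 triangles.
rank ∂_0 = 0, rank ∂_1 = 3 ⇒ b_0 = 4 − 0 − 3 = 1; all invariant factors of ∂_1 are 1 so no torsion. So H_0 = Z.
rank ∂_1 = 3, rank ∂_2 = 3 ⇒ b_1 = 6 − 3 − 3 = 0; all invariant factors of ∂_2 are 1 so no torsion. So H_1 = 0.
rank ∂_2 = 3, rank ∂_3 = 0 ⇒ b_2 = 4 − 3 − 0 = 1. So H_2 = Z.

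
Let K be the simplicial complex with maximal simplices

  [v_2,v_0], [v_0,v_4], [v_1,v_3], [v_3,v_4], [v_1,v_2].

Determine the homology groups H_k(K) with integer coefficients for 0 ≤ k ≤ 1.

We work with the vertex ordering v_0 < v_1 < v_2 < v_3 < v_4. The simplices of K, each written with vertices in increasing order, are:

  0-simplices (5): [v_0], [v_1], [v_2], [v_3], [v_4]
  1-simplices (5): [v_0,v_2], [v_0,v_4], [v_1,v_2], [v_1,v_3], [v_3,v_4]

Hence C_0 ≅ Z^5, C_1 ≅ Z^5.

∂_1: C_1 → C_0 maps an edge to its endpoints' difference, ∂[p,q] = q − p. For instance
  ∂[v_3,v_4] = [v_4] − [v_3].
The 5×5 boundary matrix has rank 4 and Smith normal form diag(1,1,1,1).

From H_k ≅ ker(∂_k) / im(∂_{k+1}) we obtain:

  H_0: rank C_0 − rank ∂_1 = 5 − 4 = 1, and the invariant factors of ∂_1 are all 1, so H_0 ≅ Z.
  H_1: rank ker ∂_1 − rank ∂_2 = (5 − 4) − 0 = 1, and there is no ∂_2, so H_1 ≅ Z.

H_0 = Z,  H_1 = Z.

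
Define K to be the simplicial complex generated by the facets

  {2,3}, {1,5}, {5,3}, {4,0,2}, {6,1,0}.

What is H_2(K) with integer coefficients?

H_2 = 0.

Take the total order 0 < 1 < 2 < 3 < 4 < 5 < 6 on the vertex set. Then K (dimension 2) consists of the simplices:

  0-simplices (7): [0], [1], [2], [3], [4], [5], [6]
  1-simplices (9): [0,1], [0,2], [0,4], [0,6], [1,5], [1,6], [2,3], [2,4], [3,5]
  2-simplices (2): [0,1,6], [0,2,4]

Hence C_0 ≅ Z^7, C_1 ≅ Z^9, C_2 ≅ Z^2.

The boundary map ∂_1: C_1 → C_0 sends each edge [p,q] (with p < q) to q − p. For instance
  ∂[2,4] = [4] − [2].
The resulting 7×9 matrix has rank 6, and its Smith normal form has invariant factors (1,1,1,1,1,1).

∂_2: C_2 → C_1 acts by ∂[p,q,r] = [q,r] − [p,r] + [p,q]. For instance
  ∂[0,1,6] = [1,6] − [0,6] + [0,1],
  ∂[0,2,4] = [2,4] − [0,4] + [0,2].
As a 9×2 matrix over Z this has rank 2, with invariant factors (1,1).

Reading off H_k = ker ∂_k / im ∂_{k+1}:

  H_2: rank ker ∂_2 − rank ∂_3 = (2 − 2) − 0 = 0, and there is no ∂_3, so H_2 ≅ 0.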